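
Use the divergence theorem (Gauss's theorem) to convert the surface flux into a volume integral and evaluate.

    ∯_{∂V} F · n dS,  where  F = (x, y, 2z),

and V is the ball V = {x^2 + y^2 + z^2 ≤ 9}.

By the divergence theorem,

    ∯_{∂V} F · n dS = ∭_V (∇ · F) dV.

Compute the divergence:
    ∇ · F = ∂F_x/∂x + ∂F_y/∂y + ∂F_z/∂z = 1 + 1 + 2 = 4.

In spherical coordinates, x = ρ sin(φ) cos(θ), y = ρ sin(φ) sin(θ), z = ρ cos(φ), dV = ρ^2 sin(φ) dρ dφ dθ, with 0 ≤ ρ ≤ 3, 0 ≤ φ ≤ π, 0 ≤ θ ≤ 2π.

The integrand, after substitution and multiplying by the volume element, becomes (4) · ρ^2 sin(φ), so

    ∭_V (∇·F) dV = ∫_0^{2π} ∫_0^{π} ∫_0^{3} (4) · ρ^2 sin(φ) dρ dφ dθ.

Inner (ρ from 0 to 3): 36sin(φ).
Middle (φ from 0 to π): 72.
Outer (θ from 0 to 2π): 144π.

Therefore ∯_{∂V} F · n dS = 144π.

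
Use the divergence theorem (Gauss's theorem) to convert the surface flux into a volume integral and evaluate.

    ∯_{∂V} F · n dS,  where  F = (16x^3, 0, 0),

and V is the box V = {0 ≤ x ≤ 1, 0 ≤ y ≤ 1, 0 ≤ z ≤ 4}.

By the divergence theorem,

    ∯_{∂V} F · n dS = ∭_V (∇ · F) dV.

Compute the divergence:
    ∇ · F = ∂F_x/∂x + ∂F_y/∂y + ∂F_z/∂z = 48x^2 + 0 + 0 = 48x^2.

V is a rectangular box, so dV = dx dy dz with 0 ≤ x ≤ 1, 0 ≤ y ≤ 1, 0 ≤ z ≤ 4.

Integrate (48x^2) over V as an iterated integral:

    ∭_V (∇·F) dV = ∫_0^{1} ∫_0^{1} ∫_0^{4} (48x^2) dz dy dx.

Inner (z from 0 to 4): 192x^2.
Middle (y from 0 to 1): 192x^2.
Outer (x from 0 to 1): 64.

Therefore ∯_{∂V} F · n dS = 64.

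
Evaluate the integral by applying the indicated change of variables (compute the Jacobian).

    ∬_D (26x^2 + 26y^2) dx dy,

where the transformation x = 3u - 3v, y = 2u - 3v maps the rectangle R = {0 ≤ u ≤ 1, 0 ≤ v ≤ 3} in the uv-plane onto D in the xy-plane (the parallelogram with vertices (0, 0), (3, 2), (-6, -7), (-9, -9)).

Compute the Jacobian determinant of (x, y) with respect to (u, v):

    ∂(x,y)/∂(u,v) = | 3  -3 | = (3)(-3) - (-3)(2) = -3.
                   | 2  -3 |

Its absolute value is |J| = 3 (the area scaling factor).

Substituting x = 3u - 3v, y = 2u - 3v into the integrand,

    26x^2 + 26y^2 → 338u^2 - 780u v + 468v^2,

so the integral becomes

    ∬_R (338u^2 - 780u v + 468v^2) · |J| du dv = ∫_0^1 ∫_0^3 (1014u^2 - 2340u v + 1404v^2) dv du.

Inner (v): 3042u^2 - 10530u + 12636.
Outer (u): 8385.

Therefore ∬_D (26x^2 + 26y^2) dx dy = 8385.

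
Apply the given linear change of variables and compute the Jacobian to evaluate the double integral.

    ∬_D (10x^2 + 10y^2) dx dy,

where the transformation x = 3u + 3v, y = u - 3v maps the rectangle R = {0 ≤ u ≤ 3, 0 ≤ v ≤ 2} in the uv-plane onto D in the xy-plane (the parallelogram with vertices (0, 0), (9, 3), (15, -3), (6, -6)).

Compute the Jacobian determinant of (x, y) with respect to (u, v):

    ∂(x,y)/∂(u,v) = | 3  3 | = (3)(-3) - (3)(1) = -12.
                   | 1  -3 |

Its absolute value is |J| = 12 (the area scaling factor).

Substituting x = 3u + 3v, y = u - 3v into the integrand,

    10x^2 + 10y^2 → 100u^2 + 120u v + 180v^2,

so the integral becomes

    ∬_R (100u^2 + 120u v + 180v^2) · |J| du dv = ∫_0^3 ∫_0^2 (1200u^2 + 1440u v + 2160v^2) dv du.

Inner (v): 2400u^2 + 2880u + 5760.
Outer (u): 51840.

Therefore ∬_D (10x^2 + 10y^2) dx dy = 51840.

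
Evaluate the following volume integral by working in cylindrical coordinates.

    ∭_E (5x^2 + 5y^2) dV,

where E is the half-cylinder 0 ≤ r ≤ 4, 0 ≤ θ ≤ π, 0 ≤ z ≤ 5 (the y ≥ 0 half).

In cylindrical coordinates, x = r cos(θ), y = r sin(θ), z = z, and dV = r dr dθ dz.

The integrand becomes 5r^2, so

    ∭_E (5x^2 + 5y^2) dV = ∫_{0}^{π} ∫_{0}^{4} ∫_{0}^{5} (5r^2) · r dz dr dθ.

Inner (z): 25r^3.
Middle (r from 0 to 4): 1600.
Outer (θ): 1600π.

Therefore the triple integral equals 1600π.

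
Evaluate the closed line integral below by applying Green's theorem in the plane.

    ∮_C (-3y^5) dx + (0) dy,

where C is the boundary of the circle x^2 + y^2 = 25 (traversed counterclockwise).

Green's theorem converts the closed line integral into a double integral over the enclosed region D:

    ∮_C P dx + Q dy = ∬_D (∂Q/∂x - ∂P/∂y) dA.

Here P = -3y^5, Q = 0, so

    ∂Q/∂x = 0,    ∂P/∂y = -15y^4,
    ∂Q/∂x - ∂P/∂y = 15y^4.

D is the region x^2 + y^2 ≤ 25. Evaluating the double integral:

In polar coordinates (x = r cos θ, y = r sin θ, dA = r dr dθ) the integrand becomes 15r^4sin(θ)^4, so

    ∬_D (15y^4) dA = ∫_0^{2π} ∫_0^{5} (15r^4sin(θ)^4) · r dr dθ.

Inner (r from 0 to 5): 78125sin(θ)^4/2.
Outer (θ from 0 to 2π): 234375π/8.

Therefore ∮_C P dx + Q dy = 234375π/8.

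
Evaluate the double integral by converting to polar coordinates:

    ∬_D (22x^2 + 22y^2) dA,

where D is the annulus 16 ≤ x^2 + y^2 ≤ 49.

The region D is 4 ≤ r ≤ 7, 0 ≤ θ ≤ 2π in polar coordinates, where x = r cos(θ), y = r sin(θ), and dA = r dr dθ.

Under the substitution, the integrand becomes 22r^2, so

    ∬_D (22x^2 + 22y^2) dA = ∫_{0}^{2π} ∫_{4}^{7} (22r^2) · r dr dθ.

Inner integral (in r): ∫_{4}^{7} (22r^2) · r dr = 23595/2.

Outer integral (in θ): ∫_{0}^{2π} (23595/2) dθ = 23595π.

Therefore ∬_D (22x^2 + 22y^2) dA = 23595π.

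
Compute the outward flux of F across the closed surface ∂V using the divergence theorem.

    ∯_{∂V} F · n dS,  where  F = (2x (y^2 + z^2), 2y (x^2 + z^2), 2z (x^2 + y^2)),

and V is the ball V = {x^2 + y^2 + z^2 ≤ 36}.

By the divergence theorem,

    ∯_{∂V} F · n dS = ∭_V (∇ · F) dV.

Compute the divergence:
    ∇ · F = ∂F_x/∂x + ∂F_y/∂y + ∂F_z/∂z = 2y^2 + 2z^2 + 2x^2 + 2z^2 + 2x^2 + 2y^2 = 4x^2 + 4y^2 + 4z^2.

In spherical coordinates, x = ρ sin(φ) cos(θ), y = ρ sin(φ) sin(θ), z = ρ cos(φ), dV = ρ^2 sin(φ) dρ dφ dθ, with 0 ≤ ρ ≤ 6, 0 ≤ φ ≤ π, 0 ≤ θ ≤ 2π.

The integrand, after substitution and multiplying by the volume element, becomes (4ρ^2) · ρ^2 sin(φ), so

    ∭_V (∇·F) dV = ∫_0^{2π} ∫_0^{π} ∫_0^{6} (4ρ^2) · ρ^2 sin(φ) dρ dφ dθ.

Inner (ρ from 0 to 6): 31104sin(φ)/5.
Middle (φ from 0 to π): 62208/5.
Outer (θ from 0 to 2π): 124416π/5.

Therefore ∯_{∂V} F · n dS = 124416π/5.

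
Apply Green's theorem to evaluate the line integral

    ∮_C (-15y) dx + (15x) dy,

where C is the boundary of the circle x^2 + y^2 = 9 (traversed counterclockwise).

Green's theorem converts the closed line integral into a double integral over the enclosed region D:

    ∮_C P dx + Q dy = ∬_D (∂Q/∂x - ∂P/∂y) dA.

Here P = -15y, Q = 15x, so

    ∂Q/∂x = 15,    ∂P/∂y = -15,
    ∂Q/∂x - ∂P/∂y = 30.

D is the region x^2 + y^2 ≤ 9. Evaluating the double integral:

In polar coordinates (x = r cos θ, y = r sin θ, dA = r dr dθ) the integrand becomes 30, so

    ∬_D (30) dA = ∫_0^{2π} ∫_0^{3} (30) · r dr dθ.

Inner (r from 0 to 3): 135.
Outer (θ from 0 to 2π): 270π.

Therefore ∮_C P dx + Q dy = 270π.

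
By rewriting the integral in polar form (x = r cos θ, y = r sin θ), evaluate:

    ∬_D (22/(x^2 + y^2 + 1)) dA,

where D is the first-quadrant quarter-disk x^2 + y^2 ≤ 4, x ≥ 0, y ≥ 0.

The region D is 0 ≤ r ≤ 2, 0 ≤ θ ≤ π/2 in polar coordinates, where x = r cos(θ), y = r sin(θ), and dA = r dr dθ.

Under the substitution, the integrand becomes 22/(r^2 + 1), so

    ∬_D (22/(x^2 + y^2 + 1)) dA = ∫_{0}^{π/2} ∫_{0}^{2} (22/(r^2 + 1)) · r dr dθ.

Inner integral (in r): ∫_{0}^{2} (22/(r^2 + 1)) · r dr = log(48828125).

Outer integral (in θ): ∫_{0}^{π/2} (log(48828125)) dθ = log(48828125^(π/2)).

Therefore ∬_D (22/(x^2 + y^2 + 1)) dA = log(48828125^(π/2)).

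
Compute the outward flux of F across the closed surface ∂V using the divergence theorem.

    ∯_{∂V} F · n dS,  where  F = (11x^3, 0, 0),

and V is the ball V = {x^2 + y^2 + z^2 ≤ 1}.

By the divergence theorem,

    ∯_{∂V} F · n dS = ∭_V (∇ · F) dV.

Compute the divergence:
    ∇ · F = ∂F_x/∂x + ∂F_y/∂y + ∂F_z/∂z = 33x^2 + 0 + 0 = 33x^2.

In spherical coordinates, x = ρ sin(φ) cos(θ), y = ρ sin(φ) sin(θ), z = ρ cos(φ), dV = ρ^2 sin(φ) dρ dφ dθ, with 0 ≤ ρ ≤ 1, 0 ≤ φ ≤ π, 0 ≤ θ ≤ 2π.

The integrand, after substitution and multiplying by the volume element, becomes (33ρ^2sin(φ)^2cos(θ)^2) · ρ^2 sin(φ), so

    ∭_V (∇·F) dV = ∫_0^{2π} ∫_0^{π} ∫_0^{1} (33ρ^2sin(φ)^2cos(θ)^2) · ρ^2 sin(φ) dρ dφ dθ.

Inner (ρ from 0 to 1): 33sin(φ)^3cos(θ)^2/5.
Middle (φ from 0 to π): 44cos(θ)^2/5.
Outer (θ from 0 to 2π): 44π/5.

Therefore ∯_{∂V} F · n dS = 44π/5.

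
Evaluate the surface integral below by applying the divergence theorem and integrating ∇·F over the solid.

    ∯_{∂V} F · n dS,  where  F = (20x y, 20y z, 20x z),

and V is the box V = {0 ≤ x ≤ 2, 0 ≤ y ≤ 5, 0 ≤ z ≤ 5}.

By the divergence theorem,

    ∯_{∂V} F · n dS = ∭_V (∇ · F) dV.

Compute the divergence:
    ∇ · F = ∂F_x/∂x + ∂F_y/∂y + ∂F_z/∂z = 20y + 20z + 20x = 20x + 20y + 20z.

V is a rectangular box, so dV = dx dy dz with 0 ≤ x ≤ 2, 0 ≤ y ≤ 5, 0 ≤ z ≤ 5.

Integrate (20x + 20y + 20z) over V as an iterated integral:

    ∭_V (∇·F) dV = ∫_0^{2} ∫_0^{5} ∫_0^{5} (20x + 20y + 20z) dz dy dx.

Inner (z from 0 to 5): 100x + 100y + 250.
Middle (y from 0 to 5): 500x + 2500.
Outer (x from 0 to 2): 6000.

Therefore ∯_{∂V} F · n dS = 6000.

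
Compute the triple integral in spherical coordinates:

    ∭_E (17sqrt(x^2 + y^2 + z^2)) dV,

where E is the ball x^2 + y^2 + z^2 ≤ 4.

In spherical coordinates, x = ρ sin(φ) cos(θ), y = ρ sin(φ) sin(θ), z = ρ cos(φ), and dV = ρ^2 sin(φ) dρ dφ dθ.

The integrand becomes 17ρ, so

    ∭_E (17sqrt(x^2 + y^2 + z^2)) dV = ∫_{0}^{2π} ∫_{0}^{π} ∫_{0}^{2} (17ρ) · ρ^2 sin(φ) dρ dφ dθ.

Inner (ρ): 68sin(φ).
Middle (φ): 136.
Outer (θ): 272π.

Therefore the triple integral equals 272π.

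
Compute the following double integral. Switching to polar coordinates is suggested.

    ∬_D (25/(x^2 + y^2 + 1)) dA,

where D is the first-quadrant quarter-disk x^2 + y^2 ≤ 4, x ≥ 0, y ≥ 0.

The region D is 0 ≤ r ≤ 2, 0 ≤ θ ≤ π/2 in polar coordinates, where x = r cos(θ), y = r sin(θ), and dA = r dr dθ.

Under the substitution, the integrand becomes 25/(r^2 + 1), so

    ∬_D (25/(x^2 + y^2 + 1)) dA = ∫_{0}^{π/2} ∫_{0}^{2} (25/(r^2 + 1)) · r dr dθ.

Inner integral (in r): ∫_{0}^{2} (25/(r^2 + 1)) · r dr = 25log(5)/2.

Outer integral (in θ): ∫_{0}^{π/2} (25log(5)/2) dθ = 25π log(5)/4.

Therefore ∬_D (25/(x^2 + y^2 + 1)) dA = 25π log(5)/4.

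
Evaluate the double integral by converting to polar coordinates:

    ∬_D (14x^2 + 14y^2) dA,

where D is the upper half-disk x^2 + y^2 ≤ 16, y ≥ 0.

The region D is 0 ≤ r ≤ 4, 0 ≤ θ ≤ π in polar coordinates, where x = r cos(θ), y = r sin(θ), and dA = r dr dθ.

Under the substitution, the integrand becomes 14r^2, so

    ∬_D (14x^2 + 14y^2) dA = ∫_{0}^{π} ∫_{0}^{4} (14r^2) · r dr dθ.

Inner integral (in r): ∫_{0}^{4} (14r^2) · r dr = 896.

Outer integral (in θ): ∫_{0}^{π} (896) dθ = 896π.

Therefore ∬_D (14x^2 + 14y^2) dA = 896π.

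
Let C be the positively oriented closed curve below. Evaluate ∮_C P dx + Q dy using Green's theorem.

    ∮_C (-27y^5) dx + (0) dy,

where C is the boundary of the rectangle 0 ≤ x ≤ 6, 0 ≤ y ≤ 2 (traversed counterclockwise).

Green's theorem converts the closed line integral into a double integral over the enclosed region D:

    ∮_C P dx + Q dy = ∬_D (∂Q/∂x - ∂P/∂y) dA.

Here P = -27y^5, Q = 0, so

    ∂Q/∂x = 0,    ∂P/∂y = -135y^4,
    ∂Q/∂x - ∂P/∂y = 135y^4.

D is the region 0 ≤ x ≤ 6, 0 ≤ y ≤ 2. Evaluating the double integral:

    ∬_D (135y^4) dA = ∫_0^{6} ∫_0^{2} (135y^4) dy dx.

Inner (y from 0 to 2): 864.
Outer (x from 0 to 6): 5184.

Therefore ∮_C P dx + Q dy = 5184.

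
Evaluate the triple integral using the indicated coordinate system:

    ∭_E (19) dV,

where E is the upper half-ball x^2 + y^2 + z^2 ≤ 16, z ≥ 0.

In spherical coordinates, x = ρ sin(φ) cos(θ), y = ρ sin(φ) sin(θ), z = ρ cos(φ), and dV = ρ^2 sin(φ) dρ dφ dθ.

The integrand becomes 19, so

    ∭_E (19) dV = ∫_{0}^{2π} ∫_{0}^{π/2} ∫_{0}^{4} (19) · ρ^2 sin(φ) dρ dφ dθ.

Inner (ρ): 1216sin(φ)/3.
Middle (φ): 1216/3.
Outer (θ): 2432π/3.

Therefore the triple integral equals 2432π/3.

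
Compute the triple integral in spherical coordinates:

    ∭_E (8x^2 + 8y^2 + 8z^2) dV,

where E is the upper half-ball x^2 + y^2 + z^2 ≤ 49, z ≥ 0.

In spherical coordinates, x = ρ sin(φ) cos(θ), y = ρ sin(φ) sin(θ), z = ρ cos(φ), and dV = ρ^2 sin(φ) dρ dφ dθ.

The integrand becomes 8ρ^2, so

    ∭_E (8x^2 + 8y^2 + 8z^2) dV = ∫_{0}^{2π} ∫_{0}^{π/2} ∫_{0}^{7} (8ρ^2) · ρ^2 sin(φ) dρ dφ dθ.

Inner (ρ): 134456sin(φ)/5.
Middle (φ): 134456/5.
Outer (θ): 268912π/5.

Therefore the triple integral equals 268912π/5.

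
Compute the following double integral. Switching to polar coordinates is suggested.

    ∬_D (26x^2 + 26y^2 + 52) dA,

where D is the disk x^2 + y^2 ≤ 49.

The region D is 0 ≤ r ≤ 7, 0 ≤ θ ≤ 2π in polar coordinates, where x = r cos(θ), y = r sin(θ), and dA = r dr dθ.

Under the substitution, the integrand becomes 26r^2 + 52, so

    ∬_D (26x^2 + 26y^2 + 52) dA = ∫_{0}^{2π} ∫_{0}^{7} (26r^2 + 52) · r dr dθ.

Inner integral (in r): ∫_{0}^{7} (26r^2 + 52) · r dr = 33761/2.

Outer integral (in θ): ∫_{0}^{2π} (33761/2) dθ = 33761π.

Therefore ∬_D (26x^2 + 26y^2 + 52) dA = 33761π.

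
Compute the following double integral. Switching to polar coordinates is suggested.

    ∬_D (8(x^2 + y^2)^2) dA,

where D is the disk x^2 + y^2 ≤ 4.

The region D is 0 ≤ r ≤ 2, 0 ≤ θ ≤ 2π in polar coordinates, where x = r cos(θ), y = r sin(θ), and dA = r dr dθ.

Under the substitution, the integrand becomes 8r^4, so

    ∬_D (8(x^2 + y^2)^2) dA = ∫_{0}^{2π} ∫_{0}^{2} (8r^4) · r dr dθ.

Inner integral (in r): ∫_{0}^{2} (8r^4) · r dr = 256/3.

Outer integral (in θ): ∫_{0}^{2π} (256/3) dθ = 512π/3.

Therefore ∬_D (8(x^2 + y^2)^2) dA = 512π/3.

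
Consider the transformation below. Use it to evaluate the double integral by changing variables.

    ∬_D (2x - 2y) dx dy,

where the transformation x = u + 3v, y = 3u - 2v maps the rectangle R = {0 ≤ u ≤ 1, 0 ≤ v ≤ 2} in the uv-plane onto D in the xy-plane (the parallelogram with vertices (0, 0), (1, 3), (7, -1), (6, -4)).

Compute the Jacobian determinant of (x, y) with respect to (u, v):

    ∂(x,y)/∂(u,v) = | 1  3 | = (1)(-2) - (3)(3) = -11.
                   | 3  -2 |

Its absolute value is |J| = 11 (the area scaling factor).

Substituting x = u + 3v, y = 3u - 2v into the integrand,

    2x - 2y → -4u + 10v,

so the integral becomes

    ∬_R (-4u + 10v) · |J| du dv = ∫_0^1 ∫_0^2 (-44u + 110v) dv du.

Inner (v): 220 - 88u.
Outer (u): 176.

Therefore ∬_D (2x - 2y) dx dy = 176.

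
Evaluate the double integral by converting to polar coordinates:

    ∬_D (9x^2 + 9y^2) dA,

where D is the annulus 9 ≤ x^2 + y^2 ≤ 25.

The region D is 3 ≤ r ≤ 5, 0 ≤ θ ≤ 2π in polar coordinates, where x = r cos(θ), y = r sin(θ), and dA = r dr dθ.

Under the substitution, the integrand becomes 9r^2, so

    ∬_D (9x^2 + 9y^2) dA = ∫_{0}^{2π} ∫_{3}^{5} (9r^2) · r dr dθ.

Inner integral (in r): ∫_{3}^{5} (9r^2) · r dr = 1224.

Outer integral (in θ): ∫_{0}^{2π} (1224) dθ = 2448π.

Therefore ∬_D (9x^2 + 9y^2) dA = 2448π.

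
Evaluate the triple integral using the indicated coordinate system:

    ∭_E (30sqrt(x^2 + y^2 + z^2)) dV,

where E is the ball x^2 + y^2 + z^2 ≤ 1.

In spherical coordinates, x = ρ sin(φ) cos(θ), y = ρ sin(φ) sin(θ), z = ρ cos(φ), and dV = ρ^2 sin(φ) dρ dφ dθ.

The integrand becomes 30ρ, so

    ∭_E (30sqrt(x^2 + y^2 + z^2)) dV = ∫_{0}^{2π} ∫_{0}^{π} ∫_{0}^{1} (30ρ) · ρ^2 sin(φ) dρ dφ dθ.

Inner (ρ): 15sin(φ)/2.
Middle (φ): 15.
Outer (θ): 30π.

Therefore the triple integral equals 30π.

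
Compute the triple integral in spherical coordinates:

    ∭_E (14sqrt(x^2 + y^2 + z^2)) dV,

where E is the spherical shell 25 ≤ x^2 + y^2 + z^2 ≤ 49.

In spherical coordinates, x = ρ sin(φ) cos(θ), y = ρ sin(φ) sin(θ), z = ρ cos(φ), and dV = ρ^2 sin(φ) dρ dφ dθ.

The integrand becomes 14ρ, so

    ∭_E (14sqrt(x^2 + y^2 + z^2)) dV = ∫_{0}^{2π} ∫_{0}^{π} ∫_{5}^{7} (14ρ) · ρ^2 sin(φ) dρ dφ dθ.

Inner (ρ): 6216sin(φ).
Middle (φ): 12432.
Outer (θ): 24864π.

Therefore the triple integral equals 24864π.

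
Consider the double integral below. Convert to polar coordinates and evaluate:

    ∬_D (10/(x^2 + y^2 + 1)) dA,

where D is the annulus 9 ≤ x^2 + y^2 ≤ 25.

The region D is 3 ≤ r ≤ 5, 0 ≤ θ ≤ 2π in polar coordinates, where x = r cos(θ), y = r sin(θ), and dA = r dr dθ.

Under the substitution, the integrand becomes 10/(r^2 + 1), so

    ∬_D (10/(x^2 + y^2 + 1)) dA = ∫_{0}^{2π} ∫_{3}^{5} (10/(r^2 + 1)) · r dr dθ.

Inner integral (in r): ∫_{3}^{5} (10/(r^2 + 1)) · r dr = log(371293/3125).

Outer integral (in θ): ∫_{0}^{2π} (log(371293/3125)) dθ = log((371293/3125)^(2π)).

Therefore ∬_D (10/(x^2 + y^2 + 1)) dA = log((371293/3125)^(2π)).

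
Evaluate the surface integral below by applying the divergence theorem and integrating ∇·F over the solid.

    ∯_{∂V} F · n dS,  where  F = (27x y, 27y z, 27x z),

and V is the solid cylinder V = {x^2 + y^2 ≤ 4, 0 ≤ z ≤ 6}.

By the divergence theorem,

    ∯_{∂V} F · n dS = ∭_V (∇ · F) dV.

Compute the divergence:
    ∇ · F = ∂F_x/∂x + ∂F_y/∂y + ∂F_z/∂z = 27y + 27z + 27x = 27x + 27y + 27z.

In cylindrical coordinates, x = r cos(θ), y = r sin(θ), z = z, dV = r dr dθ dz, with 0 ≤ r ≤ 2, 0 ≤ θ ≤ 2π, 0 ≤ z ≤ 6.

The integrand, after substitution and multiplying by the volume element, becomes (27sqrt(2)r sin(θ + π/4) + 27z) · r, so

    ∭_V (∇·F) dV = ∫_0^{2π} ∫_0^{2} ∫_0^{6} (27sqrt(2)r sin(θ + π/4) + 27z) · r dz dr dθ.

Inner (z from 0 to 6): 162r (sqrt(2)r sin(θ + π/4) + 3).
Middle (r from 0 to 2): 432sqrt(2)sin(θ + π/4) + 972.
Outer (θ from 0 to 2π): 1944π.

Therefore ∯_{∂V} F · n dS = 1944π.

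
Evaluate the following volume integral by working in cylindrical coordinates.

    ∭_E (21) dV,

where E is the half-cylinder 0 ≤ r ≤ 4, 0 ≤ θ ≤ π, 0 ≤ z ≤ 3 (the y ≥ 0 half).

In cylindrical coordinates, x = r cos(θ), y = r sin(θ), z = z, and dV = r dr dθ dz.

The integrand becomes 21, so

    ∭_E (21) dV = ∫_{0}^{π} ∫_{0}^{4} ∫_{0}^{3} (21) · r dz dr dθ.

Inner (z): 63r.
Middle (r from 0 to 4): 504.
Outer (θ): 504π.

Therefore the triple integral equals 504π.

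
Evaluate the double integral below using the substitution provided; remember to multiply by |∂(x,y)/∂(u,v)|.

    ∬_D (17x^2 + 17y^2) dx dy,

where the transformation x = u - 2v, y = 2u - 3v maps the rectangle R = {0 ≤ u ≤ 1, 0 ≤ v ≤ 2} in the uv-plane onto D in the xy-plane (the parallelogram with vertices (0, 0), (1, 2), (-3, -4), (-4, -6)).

Compute the Jacobian determinant of (x, y) with respect to (u, v):

    ∂(x,y)/∂(u,v) = | 1  -2 | = (1)(-3) - (-2)(2) = 1.
                   | 2  -3 |

Its absolute value is |J| = 1 (the area scaling factor).

Substituting x = u - 2v, y = 2u - 3v into the integrand,

    17x^2 + 17y^2 → 85u^2 - 272u v + 221v^2,

so the integral becomes

    ∬_R (85u^2 - 272u v + 221v^2) · |J| du dv = ∫_0^1 ∫_0^2 (85u^2 - 272u v + 221v^2) dv du.

Inner (v): 170u^2 - 544u + 1768/3.
Outer (u): 374.

Therefore ∬_D (17x^2 + 17y^2) dx dy = 374.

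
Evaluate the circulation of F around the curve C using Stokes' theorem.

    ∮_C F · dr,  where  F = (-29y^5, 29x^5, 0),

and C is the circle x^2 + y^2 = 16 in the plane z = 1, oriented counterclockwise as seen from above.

Let S be the flat disk x^2 + y^2 ≤ 16 in the plane z = 1, with upward unit normal n̂ = ẑ. By Stokes' theorem,

    ∮_C F · dr = ∬_S (∇ × F) · n̂ dS = ∬_D (curl F)_z dA,

where D is the disk x^2 + y^2 ≤ 16.

Compute the curl of F = (-29y^5, 29x^5, 0):
    (∇ × F)_x = ∂F_z/∂y - ∂F_y/∂z = 0,
    (∇ × F)_y = ∂F_x/∂z - ∂F_z/∂x = 0,
    (∇ × F)_z = ∂F_y/∂x - ∂F_x/∂y = 145x^4 + 145y^4.

On z = 1, (curl F)_z = 145x^4 + 145y^4.

Convert to polar (x = r cos θ, y = r sin θ, dA = r dr dθ); the integrand becomes 145r^4(sin(θ)^4 + cos(θ)^4), so

    ∬_D (curl F)_z dA = ∫_0^{2π} ∫_0^{4} (145r^4(sin(θ)^4 + cos(θ)^4)) · r dr dθ.

Inner (r from 0 to 4): 296960sin(θ)^4/3 + 296960cos(θ)^4/3.
Outer (θ from 0 to 2π): 148480π.

Therefore ∮_C F · dr = 148480π.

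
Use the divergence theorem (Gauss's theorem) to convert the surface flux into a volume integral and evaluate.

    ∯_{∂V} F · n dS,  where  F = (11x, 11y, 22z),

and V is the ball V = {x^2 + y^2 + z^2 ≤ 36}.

By the divergence theorem,

    ∯_{∂V} F · n dS = ∭_V (∇ · F) dV.

Compute the divergence:
    ∇ · F = ∂F_x/∂x + ∂F_y/∂y + ∂F_z/∂z = 11 + 11 + 22 = 44.

In spherical coordinates, x = ρ sin(φ) cos(θ), y = ρ sin(φ) sin(θ), z = ρ cos(φ), dV = ρ^2 sin(φ) dρ dφ dθ, with 0 ≤ ρ ≤ 6, 0 ≤ φ ≤ π, 0 ≤ θ ≤ 2π.

The integrand, after substitution and multiplying by the volume element, becomes (44) · ρ^2 sin(φ), so

    ∭_V (∇·F) dV = ∫_0^{2π} ∫_0^{π} ∫_0^{6} (44) · ρ^2 sin(φ) dρ dφ dθ.

Inner (ρ from 0 to 6): 3168sin(φ).
Middle (φ from 0 to π): 6336.
Outer (θ from 0 to 2π): 12672π.

Therefore ∯_{∂V} F · n dS = 12672π.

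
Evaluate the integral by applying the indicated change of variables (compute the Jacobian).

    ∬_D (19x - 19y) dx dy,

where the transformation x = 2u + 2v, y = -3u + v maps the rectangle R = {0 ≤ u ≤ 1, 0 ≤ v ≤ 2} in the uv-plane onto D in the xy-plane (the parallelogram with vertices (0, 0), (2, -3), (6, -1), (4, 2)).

Compute the Jacobian determinant of (x, y) with respect to (u, v):

    ∂(x,y)/∂(u,v) = | 2  2 | = (2)(1) - (2)(-3) = 8.
                   | -3  1 |

Its absolute value is |J| = 8 (the area scaling factor).

Substituting x = 2u + 2v, y = -3u + v into the integrand,

    19x - 19y → 95u + 19v,

so the integral becomes

    ∬_R (95u + 19v) · |J| du dv = ∫_0^1 ∫_0^2 (760u + 152v) dv du.

Inner (v): 1520u + 304.
Outer (u): 1064.

Therefore ∬_D (19x - 19y) dx dy = 1064.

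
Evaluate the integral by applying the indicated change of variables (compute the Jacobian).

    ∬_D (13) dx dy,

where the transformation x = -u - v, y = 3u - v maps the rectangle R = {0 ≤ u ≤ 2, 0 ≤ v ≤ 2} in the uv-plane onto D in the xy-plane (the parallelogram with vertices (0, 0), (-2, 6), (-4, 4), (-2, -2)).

Compute the Jacobian determinant of (x, y) with respect to (u, v):

    ∂(x,y)/∂(u,v) = | -1  -1 | = (-1)(-1) - (-1)(3) = 4.
                   | 3  -1 |

Its absolute value is |J| = 4 (the area scaling factor).

Substituting x = -u - v, y = 3u - v into the integrand,

    13 → 13,

so the integral becomes

    ∬_R (13) · |J| du dv = ∫_0^2 ∫_0^2 (52) dv du.

Inner (v): 104.
Outer (u): 208.

Therefore ∬_D (13) dx dy = 208.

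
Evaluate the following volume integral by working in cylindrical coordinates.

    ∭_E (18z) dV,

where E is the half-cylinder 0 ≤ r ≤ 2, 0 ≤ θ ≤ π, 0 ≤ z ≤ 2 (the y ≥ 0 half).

In cylindrical coordinates, x = r cos(θ), y = r sin(θ), z = z, and dV = r dr dθ dz.

The integrand becomes 18z, so

    ∭_E (18z) dV = ∫_{0}^{π} ∫_{0}^{2} ∫_{0}^{2} (18z) · r dz dr dθ.

Inner (z): 36r.
Middle (r from 0 to 2): 72.
Outer (θ): 72π.

Therefore the triple integral equals 72π.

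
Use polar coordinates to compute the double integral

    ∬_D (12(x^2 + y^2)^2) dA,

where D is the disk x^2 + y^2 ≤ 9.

The region D is 0 ≤ r ≤ 3, 0 ≤ θ ≤ 2π in polar coordinates, where x = r cos(θ), y = r sin(θ), and dA = r dr dθ.

Under the substitution, the integrand becomes 12r^4, so

    ∬_D (12(x^2 + y^2)^2) dA = ∫_{0}^{2π} ∫_{0}^{3} (12r^4) · r dr dθ.

Inner integral (in r): ∫_{0}^{3} (12r^4) · r dr = 1458.

Outer integral (in θ): ∫_{0}^{2π} (1458) dθ = 2916π.

Therefore ∬_D (12(x^2 + y^2)^2) dA = 2916π.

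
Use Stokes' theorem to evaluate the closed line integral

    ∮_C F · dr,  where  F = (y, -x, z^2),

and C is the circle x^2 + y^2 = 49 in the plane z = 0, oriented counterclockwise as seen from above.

Let S be the flat disk x^2 + y^2 ≤ 49 in the plane z = 0, with upward unit normal n̂ = ẑ. By Stokes' theorem,

    ∮_C F · dr = ∬_S (∇ × F) · n̂ dS = ∬_D (curl F)_z dA,

where D is the disk x^2 + y^2 ≤ 49.

Compute the curl of F = (y, -x, z^2):
    (∇ × F)_x = ∂F_z/∂y - ∂F_y/∂z = 0,
    (∇ × F)_y = ∂F_x/∂z - ∂F_z/∂x = 0,
    (∇ × F)_z = ∂F_y/∂x - ∂F_x/∂y = -2.

On z = 0, (curl F)_z = -2.

Convert to polar (x = r cos θ, y = r sin θ, dA = r dr dθ); the integrand becomes -2, so

    ∬_D (curl F)_z dA = ∫_0^{2π} ∫_0^{7} (-2) · r dr dθ.

Inner (r from 0 to 7): -49.
Outer (θ from 0 to 2π): -98π.

Therefore ∮_C F · dr = -98π.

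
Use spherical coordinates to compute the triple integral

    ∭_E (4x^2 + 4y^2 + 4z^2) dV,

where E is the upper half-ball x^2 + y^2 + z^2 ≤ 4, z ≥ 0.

In spherical coordinates, x = ρ sin(φ) cos(θ), y = ρ sin(φ) sin(θ), z = ρ cos(φ), and dV = ρ^2 sin(φ) dρ dφ dθ.

The integrand becomes 4ρ^2, so

    ∭_E (4x^2 + 4y^2 + 4z^2) dV = ∫_{0}^{2π} ∫_{0}^{π/2} ∫_{0}^{2} (4ρ^2) · ρ^2 sin(φ) dρ dφ dθ.

Inner (ρ): 128sin(φ)/5.
Middle (φ): 128/5.
Outer (θ): 256π/5.

Therefore the triple integral equals 256π/5.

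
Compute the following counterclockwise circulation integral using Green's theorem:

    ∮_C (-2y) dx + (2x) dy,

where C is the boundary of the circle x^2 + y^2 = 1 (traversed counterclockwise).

Green's theorem converts the closed line integral into a double integral over the enclosed region D:

    ∮_C P dx + Q dy = ∬_D (∂Q/∂x - ∂P/∂y) dA.

Here P = -2y, Q = 2x, so

    ∂Q/∂x = 2,    ∂P/∂y = -2,
    ∂Q/∂x - ∂P/∂y = 4.

D is the region x^2 + y^2 ≤ 1. Evaluating the double integral:

In polar coordinates (x = r cos θ, y = r sin θ, dA = r dr dθ) the integrand becomes 4, so

    ∬_D (4) dA = ∫_0^{2π} ∫_0^{1} (4) · r dr dθ.

Inner (r from 0 to 1): 2.
Outer (θ from 0 to 2π): 4π.

Therefore ∮_C P dx + Q dy = 4π.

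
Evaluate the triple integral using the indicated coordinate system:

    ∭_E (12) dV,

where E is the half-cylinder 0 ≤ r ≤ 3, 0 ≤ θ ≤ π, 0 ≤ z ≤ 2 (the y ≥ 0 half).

In cylindrical coordinates, x = r cos(θ), y = r sin(θ), z = z, and dV = r dr dθ dz.

The integrand becomes 12, so

    ∭_E (12) dV = ∫_{0}^{π} ∫_{0}^{3} ∫_{0}^{2} (12) · r dz dr dθ.

Inner (z): 24r.
Middle (r from 0 to 3): 108.
Outer (θ): 108π.

Therefore the triple integral equals 108π.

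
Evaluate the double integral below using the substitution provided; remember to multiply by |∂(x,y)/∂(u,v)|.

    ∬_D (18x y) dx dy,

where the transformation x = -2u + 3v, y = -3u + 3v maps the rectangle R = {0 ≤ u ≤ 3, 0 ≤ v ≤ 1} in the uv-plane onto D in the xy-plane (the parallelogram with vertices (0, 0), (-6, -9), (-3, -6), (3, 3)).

Compute the Jacobian determinant of (x, y) with respect to (u, v):

    ∂(x,y)/∂(u,v) = | -2  3 | = (-2)(3) - (3)(-3) = 3.
                   | -3  3 |

Its absolute value is |J| = 3 (the area scaling factor).

Substituting x = -2u + 3v, y = -3u + 3v into the integrand,

    18x y → 108u^2 - 270u v + 162v^2,

so the integral becomes

    ∬_R (108u^2 - 270u v + 162v^2) · |J| du dv = ∫_0^3 ∫_0^1 (324u^2 - 810u v + 486v^2) dv du.

Inner (v): 324u^2 - 405u + 162.
Outer (u): 3159/2.

Therefore ∬_D (18x y) dx dy = 3159/2.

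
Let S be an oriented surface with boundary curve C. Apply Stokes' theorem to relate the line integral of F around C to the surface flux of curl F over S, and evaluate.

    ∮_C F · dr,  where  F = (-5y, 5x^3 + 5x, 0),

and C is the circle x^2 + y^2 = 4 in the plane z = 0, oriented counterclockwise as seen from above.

Let S be the flat disk x^2 + y^2 ≤ 4 in the plane z = 0, with upward unit normal n̂ = ẑ. By Stokes' theorem,

    ∮_C F · dr = ∬_S (∇ × F) · n̂ dS = ∬_D (curl F)_z dA,

where D is the disk x^2 + y^2 ≤ 4.

Compute the curl of F = (-5y, 5x^3 + 5x, 0):
    (∇ × F)_x = ∂F_z/∂y - ∂F_y/∂z = 0,
    (∇ × F)_y = ∂F_x/∂z - ∂F_z/∂x = 0,
    (∇ × F)_z = ∂F_y/∂x - ∂F_x/∂y = 15x^2 + 10.

On z = 0, (curl F)_z = 15x^2 + 10.

Convert to polar (x = r cos θ, y = r sin θ, dA = r dr dθ); the integrand becomes 15r^2cos(θ)^2 + 10, so

    ∬_D (curl F)_z dA = ∫_0^{2π} ∫_0^{2} (15r^2cos(θ)^2 + 10) · r dr dθ.

Inner (r from 0 to 2): 60cos(θ)^2 + 20.
Outer (θ from 0 to 2π): 100π.

Therefore ∮_C F · dr = 100π.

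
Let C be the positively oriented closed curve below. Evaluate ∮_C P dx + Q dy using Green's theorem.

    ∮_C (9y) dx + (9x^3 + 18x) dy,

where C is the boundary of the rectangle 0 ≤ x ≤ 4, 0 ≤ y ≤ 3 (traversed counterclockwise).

Green's theorem converts the closed line integral into a double integral over the enclosed region D:

    ∮_C P dx + Q dy = ∬_D (∂Q/∂x - ∂P/∂y) dA.

Here P = 9y, Q = 9x^3 + 18x, so

    ∂Q/∂x = 27x^2 + 18,    ∂P/∂y = 9,
    ∂Q/∂x - ∂P/∂y = 27x^2 + 9.

D is the region 0 ≤ x ≤ 4, 0 ≤ y ≤ 3. Evaluating the double integral:

    ∬_D (27x^2 + 9) dA = ∫_0^{4} ∫_0^{3} (27x^2 + 9) dy dx.

Inner (y from 0 to 3): 81x^2 + 27.
Outer (x from 0 to 4): 1836.

Therefore ∮_C P dx + Q dy = 1836.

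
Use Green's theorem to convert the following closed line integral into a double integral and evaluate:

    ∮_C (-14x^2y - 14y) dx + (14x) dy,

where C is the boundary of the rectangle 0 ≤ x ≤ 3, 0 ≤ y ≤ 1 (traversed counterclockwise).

Green's theorem converts the closed line integral into a double integral over the enclosed region D:

    ∮_C P dx + Q dy = ∬_D (∂Q/∂x - ∂P/∂y) dA.

Here P = -14x^2y - 14y, Q = 14x, so

    ∂Q/∂x = 14,    ∂P/∂y = -14x^2 - 14,
    ∂Q/∂x - ∂P/∂y = 14x^2 + 28.

D is the region 0 ≤ x ≤ 3, 0 ≤ y ≤ 1. Evaluating the double integral:

    ∬_D (14x^2 + 28) dA = ∫_0^{3} ∫_0^{1} (14x^2 + 28) dy dx.

Inner (y from 0 to 1): 14x^2 + 28.
Outer (x from 0 to 3): 210.

Therefore ∮_C P dx + Q dy = 210.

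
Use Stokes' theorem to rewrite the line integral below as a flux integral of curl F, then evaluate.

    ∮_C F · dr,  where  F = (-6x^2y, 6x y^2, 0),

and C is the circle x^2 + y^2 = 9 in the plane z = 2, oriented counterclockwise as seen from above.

Let S be the flat disk x^2 + y^2 ≤ 9 in the plane z = 2, with upward unit normal n̂ = ẑ. By Stokes' theorem,

    ∮_C F · dr = ∬_S (∇ × F) · n̂ dS = ∬_D (curl F)_z dA,

where D is the disk x^2 + y^2 ≤ 9.

Compute the curl of F = (-6x^2y, 6x y^2, 0):
    (∇ × F)_x = ∂F_z/∂y - ∂F_y/∂z = 0,
    (∇ × F)_y = ∂F_x/∂z - ∂F_z/∂x = 0,
    (∇ × F)_z = ∂F_y/∂x - ∂F_x/∂y = 6x^2 + 6y^2.

On z = 2, (curl F)_z = 6x^2 + 6y^2.

Convert to polar (x = r cos θ, y = r sin θ, dA = r dr dθ); the integrand becomes 6r^2, so

    ∬_D (curl F)_z dA = ∫_0^{2π} ∫_0^{3} (6r^2) · r dr dθ.

Inner (r from 0 to 3): 243/2.
Outer (θ from 0 to 2π): 243π.

Therefore ∮_C F · dr = 243π.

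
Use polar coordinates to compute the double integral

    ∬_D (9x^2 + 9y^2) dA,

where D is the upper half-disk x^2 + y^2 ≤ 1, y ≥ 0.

The region D is 0 ≤ r ≤ 1, 0 ≤ θ ≤ π in polar coordinates, where x = r cos(θ), y = r sin(θ), and dA = r dr dθ.

Under the substitution, the integrand becomes 9r^2, so

    ∬_D (9x^2 + 9y^2) dA = ∫_{0}^{π} ∫_{0}^{1} (9r^2) · r dr dθ.

Inner integral (in r): ∫_{0}^{1} (9r^2) · r dr = 9/4.

Outer integral (in θ): ∫_{0}^{π} (9/4) dθ = 9π/4.

Therefore ∬_D (9x^2 + 9y^2) dA = 9π/4.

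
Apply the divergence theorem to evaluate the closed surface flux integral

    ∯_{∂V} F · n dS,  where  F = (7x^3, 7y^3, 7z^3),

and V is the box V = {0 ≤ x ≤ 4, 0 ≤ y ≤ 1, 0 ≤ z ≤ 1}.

By the divergence theorem,

    ∯_{∂V} F · n dS = ∭_V (∇ · F) dV.

Compute the divergence:
    ∇ · F = ∂F_x/∂x + ∂F_y/∂y + ∂F_z/∂z = 21x^2 + 21y^2 + 21z^2.

V is a rectangular box, so dV = dx dy dz with 0 ≤ x ≤ 4, 0 ≤ y ≤ 1, 0 ≤ z ≤ 1.

Integrate (21x^2 + 21y^2 + 21z^2) over V as an iterated integral:

    ∭_V (∇·F) dV = ∫_0^{4} ∫_0^{1} ∫_0^{1} (21x^2 + 21y^2 + 21z^2) dz dy dx.

Inner (z from 0 to 1): 21x^2 + 21y^2 + 7.
Middle (y from 0 to 1): 21x^2 + 14.
Outer (x from 0 to 4): 504.

Therefore ∯_{∂V} F · n dS = 504.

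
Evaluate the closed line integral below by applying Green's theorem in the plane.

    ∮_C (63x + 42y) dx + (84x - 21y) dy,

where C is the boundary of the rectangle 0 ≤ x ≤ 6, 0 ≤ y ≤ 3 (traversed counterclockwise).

Green's theorem converts the closed line integral into a double integral over the enclosed region D:

    ∮_C P dx + Q dy = ∬_D (∂Q/∂x - ∂P/∂y) dA.

Here P = 63x + 42y, Q = 84x - 21y, so

    ∂Q/∂x = 84,    ∂P/∂y = 42,
    ∂Q/∂x - ∂P/∂y = 42.

D is the region 0 ≤ x ≤ 6, 0 ≤ y ≤ 3. Evaluating the double integral:

    ∬_D (42) dA = ∫_0^{6} ∫_0^{3} (42) dy dx.

Inner (y from 0 to 3): 126.
Outer (x from 0 to 6): 756.

Therefore ∮_C P dx + Q dy = 756.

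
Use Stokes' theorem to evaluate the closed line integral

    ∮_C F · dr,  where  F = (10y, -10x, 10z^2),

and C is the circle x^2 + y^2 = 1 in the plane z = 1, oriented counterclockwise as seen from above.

Let S be the flat disk x^2 + y^2 ≤ 1 in the plane z = 1, with upward unit normal n̂ = ẑ. By Stokes' theorem,

    ∮_C F · dr = ∬_S (∇ × F) · n̂ dS = ∬_D (curl F)_z dA,

where D is the disk x^2 + y^2 ≤ 1.

Compute the curl of F = (10y, -10x, 10z^2):
    (∇ × F)_x = ∂F_z/∂y - ∂F_y/∂z = 0,
    (∇ × F)_y = ∂F_x/∂z - ∂F_z/∂x = 0,
    (∇ × F)_z = ∂F_y/∂x - ∂F_x/∂y = -20.

On z = 1, (curl F)_z = -20.

Convert to polar (x = r cos θ, y = r sin θ, dA = r dr dθ); the integrand becomes -20, so

    ∬_D (curl F)_z dA = ∫_0^{2π} ∫_0^{1} (-20) · r dr dθ.

Inner (r from 0 to 1): -10.
Outer (θ from 0 to 2π): -20π.

Therefore ∮_C F · dr = -20π.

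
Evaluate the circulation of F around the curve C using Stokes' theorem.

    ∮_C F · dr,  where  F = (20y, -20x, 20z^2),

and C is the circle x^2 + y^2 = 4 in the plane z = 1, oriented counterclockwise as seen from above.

Let S be the flat disk x^2 + y^2 ≤ 4 in the plane z = 1, with upward unit normal n̂ = ẑ. By Stokes' theorem,

    ∮_C F · dr = ∬_S (∇ × F) · n̂ dS = ∬_D (curl F)_z dA,

where D is the disk x^2 + y^2 ≤ 4.

Compute the curl of F = (20y, -20x, 20z^2):
    (∇ × F)_x = ∂F_z/∂y - ∂F_y/∂z = 0,
    (∇ × F)_y = ∂F_x/∂z - ∂F_z/∂x = 0,
    (∇ × F)_z = ∂F_y/∂x - ∂F_x/∂y = -40.

On z = 1, (curl F)_z = -40.

Convert to polar (x = r cos θ, y = r sin θ, dA = r dr dθ); the integrand becomes -40, so

    ∬_D (curl F)_z dA = ∫_0^{2π} ∫_0^{2} (-40) · r dr dθ.

Inner (r from 0 to 2): -80.
Outer (θ from 0 to 2π): -160π.

Therefore ∮_C F · dr = -160π.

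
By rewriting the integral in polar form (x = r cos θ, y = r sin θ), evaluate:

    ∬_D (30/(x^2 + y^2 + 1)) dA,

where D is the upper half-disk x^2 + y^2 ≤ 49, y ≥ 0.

The region D is 0 ≤ r ≤ 7, 0 ≤ θ ≤ π in polar coordinates, where x = r cos(θ), y = r sin(θ), and dA = r dr dθ.

Under the substitution, the integrand becomes 30/(r^2 + 1), so

    ∬_D (30/(x^2 + y^2 + 1)) dA = ∫_{0}^{π} ∫_{0}^{7} (30/(r^2 + 1)) · r dr dθ.

Inner integral (in r): ∫_{0}^{7} (30/(r^2 + 1)) · r dr = log(30517578125000000000000000).

Outer integral (in θ): ∫_{0}^{π} (log(30517578125000000000000000)) dθ = log(30517578125000000000000000^π).

Therefore ∬_D (30/(x^2 + y^2 + 1)) dA = log(30517578125000000000000000^π).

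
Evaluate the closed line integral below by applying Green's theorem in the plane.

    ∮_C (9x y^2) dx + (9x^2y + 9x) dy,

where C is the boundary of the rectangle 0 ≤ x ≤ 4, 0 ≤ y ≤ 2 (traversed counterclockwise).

Green's theorem converts the closed line integral into a double integral over the enclosed region D:

    ∮_C P dx + Q dy = ∬_D (∂Q/∂x - ∂P/∂y) dA.

Here P = 9x y^2, Q = 9x^2y + 9x, so

    ∂Q/∂x = 18x y + 9,    ∂P/∂y = 18x y,
    ∂Q/∂x - ∂P/∂y = 9.

D is the region 0 ≤ x ≤ 4, 0 ≤ y ≤ 2. Evaluating the double integral:

    ∬_D (9) dA = ∫_0^{4} ∫_0^{2} (9) dy dx.

Inner (y from 0 to 2): 18.
Outer (x from 0 to 4): 72.

Therefore ∮_C P dx + Q dy = 72.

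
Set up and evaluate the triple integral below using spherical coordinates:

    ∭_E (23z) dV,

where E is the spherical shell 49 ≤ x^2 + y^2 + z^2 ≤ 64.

In spherical coordinates, x = ρ sin(φ) cos(θ), y = ρ sin(φ) sin(θ), z = ρ cos(φ), and dV = ρ^2 sin(φ) dρ dφ dθ.

The integrand becomes 23ρ cos(φ), so

    ∭_E (23z) dV = ∫_{0}^{2π} ∫_{0}^{π} ∫_{7}^{8} (23ρ cos(φ)) · ρ^2 sin(φ) dρ dφ dθ.

Inner (ρ): 38985sin(2φ)/8.
Middle (φ): 0.
Outer (θ): 0.

Therefore the triple integral equals 0.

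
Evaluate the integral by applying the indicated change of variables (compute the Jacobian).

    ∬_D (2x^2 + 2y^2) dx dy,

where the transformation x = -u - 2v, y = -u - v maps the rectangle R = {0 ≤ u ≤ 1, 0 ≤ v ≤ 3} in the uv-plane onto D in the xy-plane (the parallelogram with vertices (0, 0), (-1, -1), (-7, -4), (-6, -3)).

Compute the Jacobian determinant of (x, y) with respect to (u, v):

    ∂(x,y)/∂(u,v) = | -1  -2 | = (-1)(-1) - (-2)(-1) = -1.
                   | -1  -1 |

Its absolute value is |J| = 1 (the area scaling factor).

Substituting x = -u - 2v, y = -u - v into the integrand,

    2x^2 + 2y^2 → 4u^2 + 12u v + 10v^2,

so the integral becomes

    ∬_R (4u^2 + 12u v + 10v^2) · |J| du dv = ∫_0^1 ∫_0^3 (4u^2 + 12u v + 10v^2) dv du.

Inner (v): 12u^2 + 54u + 90.
Outer (u): 121.

Therefore ∬_D (2x^2 + 2y^2) dx dy = 121.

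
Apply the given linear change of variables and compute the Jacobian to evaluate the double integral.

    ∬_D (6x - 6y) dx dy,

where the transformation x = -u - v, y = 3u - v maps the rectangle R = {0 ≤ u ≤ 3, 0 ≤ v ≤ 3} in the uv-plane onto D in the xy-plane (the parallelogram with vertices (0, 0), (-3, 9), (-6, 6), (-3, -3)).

Compute the Jacobian determinant of (x, y) with respect to (u, v):

    ∂(x,y)/∂(u,v) = | -1  -1 | = (-1)(-1) - (-1)(3) = 4.
                   | 3  -1 |

Its absolute value is |J| = 4 (the area scaling factor).

Substituting x = -u - v, y = 3u - v into the integrand,

    6x - 6y → -24u,

so the integral becomes

    ∬_R (-24u) · |J| du dv = ∫_0^3 ∫_0^3 (-96u) dv du.

Inner (v): -288u.
Outer (u): -1296.

Therefore ∬_D (6x - 6y) dx dy = -1296.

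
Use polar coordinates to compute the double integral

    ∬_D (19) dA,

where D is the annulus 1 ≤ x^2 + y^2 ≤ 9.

The region D is 1 ≤ r ≤ 3, 0 ≤ θ ≤ 2π in polar coordinates, where x = r cos(θ), y = r sin(θ), and dA = r dr dθ.

Under the substitution, the integrand becomes 19, so

    ∬_D (19) dA = ∫_{0}^{2π} ∫_{1}^{3} (19) · r dr dθ.

Inner integral (in r): ∫_{1}^{3} (19) · r dr = 76.

Outer integral (in θ): ∫_{0}^{2π} (76) dθ = 152π.

Therefore ∬_D (19) dA = 152π.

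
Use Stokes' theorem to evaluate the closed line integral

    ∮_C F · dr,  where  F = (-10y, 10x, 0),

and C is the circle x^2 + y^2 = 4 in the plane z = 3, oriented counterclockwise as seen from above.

Let S be the flat disk x^2 + y^2 ≤ 4 in the plane z = 3, with upward unit normal n̂ = ẑ. By Stokes' theorem,

    ∮_C F · dr = ∬_S (∇ × F) · n̂ dS = ∬_D (curl F)_z dA,

where D is the disk x^2 + y^2 ≤ 4.

Compute the curl of F = (-10y, 10x, 0):
    (∇ × F)_x = ∂F_z/∂y - ∂F_y/∂z = 0,
    (∇ × F)_y = ∂F_x/∂z - ∂F_z/∂x = 0,
    (∇ × F)_z = ∂F_y/∂x - ∂F_x/∂y = 20.

On z = 3, (curl F)_z = 20.

Convert to polar (x = r cos θ, y = r sin θ, dA = r dr dθ); the integrand becomes 20, so

    ∬_D (curl F)_z dA = ∫_0^{2π} ∫_0^{2} (20) · r dr dθ.

Inner (r from 0 to 2): 40.
Outer (θ from 0 to 2π): 80π.

Therefore ∮_C F · dr = 80π.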